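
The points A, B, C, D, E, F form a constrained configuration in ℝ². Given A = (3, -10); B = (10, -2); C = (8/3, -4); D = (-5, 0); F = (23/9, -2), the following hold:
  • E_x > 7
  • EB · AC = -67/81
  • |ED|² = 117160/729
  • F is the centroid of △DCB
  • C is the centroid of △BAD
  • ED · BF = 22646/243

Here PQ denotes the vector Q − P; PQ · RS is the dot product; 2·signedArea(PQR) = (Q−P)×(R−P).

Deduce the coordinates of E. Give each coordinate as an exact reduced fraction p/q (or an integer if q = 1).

1. E_x = 203/27  [ED · BF = 22646/243 ∩ EB · AC = -67/81]
2. E_y = -2  [ED · BF = 22646/243 ∩ EB · AC = -67/81]
   → E = (203/27, -2)

E = (203/27, -2)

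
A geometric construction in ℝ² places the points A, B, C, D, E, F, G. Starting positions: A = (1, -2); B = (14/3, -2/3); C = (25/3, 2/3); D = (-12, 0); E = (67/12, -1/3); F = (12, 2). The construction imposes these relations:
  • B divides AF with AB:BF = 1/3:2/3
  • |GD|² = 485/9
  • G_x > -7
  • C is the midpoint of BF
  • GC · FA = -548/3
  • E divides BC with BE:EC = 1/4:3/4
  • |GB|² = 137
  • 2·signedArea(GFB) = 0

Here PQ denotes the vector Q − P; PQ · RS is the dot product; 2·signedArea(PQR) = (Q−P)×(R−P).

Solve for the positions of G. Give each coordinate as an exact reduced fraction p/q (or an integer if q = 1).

1. G_x = -19/3  [2·signedArea(GFB) = 0 ∩ GC · FA = -548/3]
2. G_y = -14/3  [2·signedArea(GFB) = 0 ∩ GC · FA = -548/3]
   → G = (-19/3, -14/3)

G = (-19/3, -14/3)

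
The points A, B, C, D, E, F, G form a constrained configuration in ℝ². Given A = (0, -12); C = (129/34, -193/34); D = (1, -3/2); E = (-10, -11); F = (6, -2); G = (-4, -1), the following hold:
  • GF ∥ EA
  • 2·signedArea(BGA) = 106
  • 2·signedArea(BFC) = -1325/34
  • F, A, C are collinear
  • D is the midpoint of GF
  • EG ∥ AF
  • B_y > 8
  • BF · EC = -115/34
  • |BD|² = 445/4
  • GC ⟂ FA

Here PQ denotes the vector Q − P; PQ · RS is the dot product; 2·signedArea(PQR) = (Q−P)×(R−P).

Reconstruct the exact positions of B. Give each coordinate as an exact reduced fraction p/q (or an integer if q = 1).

1. B_x = 2  [2·signedArea(BFC) = -1325/34 ∩ BF · EC = -115/34]
2. B_y = 9  [2·signedArea(BFC) = -1325/34 ∩ BF · EC = -115/34]
   → B = (2, 9)

B = (2, 9)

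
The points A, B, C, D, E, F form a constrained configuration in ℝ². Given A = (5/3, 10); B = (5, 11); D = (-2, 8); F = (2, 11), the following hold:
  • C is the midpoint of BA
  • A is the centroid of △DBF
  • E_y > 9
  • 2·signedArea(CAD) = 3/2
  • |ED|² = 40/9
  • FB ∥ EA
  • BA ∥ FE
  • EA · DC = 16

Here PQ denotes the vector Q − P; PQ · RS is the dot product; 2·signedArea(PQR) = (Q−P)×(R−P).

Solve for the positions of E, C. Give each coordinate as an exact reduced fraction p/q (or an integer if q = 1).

C = (10/3, 21/2)
E = (-4/3, 10)

1. E_x = -4/3  [FB ∥ EA ∩ BA ∥ FE]
2. E_y = 10  [FB ∥ EA ∩ BA ∥ FE]
   → E = (-4/3, 10)
3. C_x = 10/3  [C is the midpoint of BA]
4. C_y = 21/2  [C is the midpoint of BA]
   → C = (10/3, 21/2)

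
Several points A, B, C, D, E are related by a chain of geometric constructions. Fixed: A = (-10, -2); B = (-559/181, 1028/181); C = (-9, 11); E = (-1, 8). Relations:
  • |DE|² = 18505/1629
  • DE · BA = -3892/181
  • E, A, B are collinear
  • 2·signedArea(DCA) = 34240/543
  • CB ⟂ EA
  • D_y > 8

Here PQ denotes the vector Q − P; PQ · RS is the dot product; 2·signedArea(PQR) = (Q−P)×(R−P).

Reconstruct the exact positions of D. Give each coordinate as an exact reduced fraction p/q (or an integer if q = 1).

1. D_x = -2369/543  [2·signedArea(DCA) = 34240/543 ∩ DE · BA = -3892/181]
2. D_y = 1489/181  [2·signedArea(DCA) = 34240/543 ∩ DE · BA = -3892/181]
   → D = (-2369/543, 1489/181)

D = (-2369/543, 1489/181)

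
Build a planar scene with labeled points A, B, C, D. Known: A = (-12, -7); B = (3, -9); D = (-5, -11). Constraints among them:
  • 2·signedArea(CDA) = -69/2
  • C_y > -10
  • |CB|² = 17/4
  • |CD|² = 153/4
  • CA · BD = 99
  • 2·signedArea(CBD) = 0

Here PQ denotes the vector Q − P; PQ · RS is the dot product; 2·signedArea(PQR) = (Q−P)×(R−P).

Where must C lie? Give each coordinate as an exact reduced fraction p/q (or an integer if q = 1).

C = (1, -19/2)

1. C_x = 1  [2·signedArea(CBD) = 0 ∩ 2·signedArea(CDA) = -69/2]
2. C_y = -19/2  [2·signedArea(CBD) = 0 ∩ 2·signedArea(CDA) = -69/2]
   → C = (1, -19/2)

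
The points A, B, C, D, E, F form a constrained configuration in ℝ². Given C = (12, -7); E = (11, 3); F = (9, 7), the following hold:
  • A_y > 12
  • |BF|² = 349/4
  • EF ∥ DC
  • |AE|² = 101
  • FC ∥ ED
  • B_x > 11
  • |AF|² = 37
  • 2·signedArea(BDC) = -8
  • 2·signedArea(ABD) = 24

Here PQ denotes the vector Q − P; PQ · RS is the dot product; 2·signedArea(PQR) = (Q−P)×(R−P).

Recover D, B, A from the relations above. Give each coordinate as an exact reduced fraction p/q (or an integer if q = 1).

A = (10, 13)
B = (23/2, -2)
D = (14, -11)

1. D_x = 14  [EF ∥ DC ∩ FC ∥ ED]
2. D_y = -11  [EF ∥ DC ∩ FC ∥ ED]
   → D = (14, -11)
3. B_x = 23/2  [line -4·x + -2·y + 42 = 0 ∩ |BF|² = 349/4]
4. B_y = -2  [line -4·x + -2·y + 42 = 0 ∩ |BF|² = 349/4]
   → B = (23/2, -2)
5. A_x = 10  [line 9·x + 5/2·y + -245/2 = 0 ∩ |AF|² = 37]
6. A_y = 13  [line 9·x + 5/2·y + -245/2 = 0 ∩ |AF|² = 37]
   → A = (10, 13)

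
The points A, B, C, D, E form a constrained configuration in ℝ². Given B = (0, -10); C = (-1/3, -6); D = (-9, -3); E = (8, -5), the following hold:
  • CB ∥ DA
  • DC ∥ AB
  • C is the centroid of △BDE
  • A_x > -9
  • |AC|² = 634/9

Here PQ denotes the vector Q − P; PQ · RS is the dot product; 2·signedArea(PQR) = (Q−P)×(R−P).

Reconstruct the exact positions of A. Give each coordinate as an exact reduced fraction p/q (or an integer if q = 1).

A = (-26/3, -7)

1. A_x = -26/3  [DC ∥ AB ∩ CB ∥ DA]
2. A_y = -7  [DC ∥ AB ∩ CB ∥ DA]
   → A = (-26/3, -7)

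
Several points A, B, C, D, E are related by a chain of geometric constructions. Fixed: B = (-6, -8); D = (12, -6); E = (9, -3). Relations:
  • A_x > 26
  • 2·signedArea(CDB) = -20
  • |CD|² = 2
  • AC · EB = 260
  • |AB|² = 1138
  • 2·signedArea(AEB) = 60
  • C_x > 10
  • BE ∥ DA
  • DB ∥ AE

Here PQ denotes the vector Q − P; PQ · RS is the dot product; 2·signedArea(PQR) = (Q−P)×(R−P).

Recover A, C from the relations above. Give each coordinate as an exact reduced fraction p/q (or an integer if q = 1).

1. A_x = 27  [DB ∥ AE ∩ BE ∥ DA]
2. A_y = -1  [DB ∥ AE ∩ BE ∥ DA]
   → A = (27, -1)
3. C_x = 11  [2·signedArea(CDB) = -20 ∩ AC · EB = 260]
4. C_y = -5  [2·signedArea(CDB) = -20 ∩ AC · EB = 260]
   → C = (11, -5)

A = (27, -1)
C = (11, -5)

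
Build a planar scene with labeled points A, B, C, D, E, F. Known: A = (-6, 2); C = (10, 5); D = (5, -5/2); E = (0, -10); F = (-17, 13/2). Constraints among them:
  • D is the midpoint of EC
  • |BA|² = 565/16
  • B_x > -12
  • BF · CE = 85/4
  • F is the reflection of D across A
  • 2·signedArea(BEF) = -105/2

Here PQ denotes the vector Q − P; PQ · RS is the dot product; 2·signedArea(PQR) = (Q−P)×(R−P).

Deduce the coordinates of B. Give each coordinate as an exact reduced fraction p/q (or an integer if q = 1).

B = (-23/2, 17/4)

1. B_x = -23/2  [BF · CE = 85/4 ∩ 2·signedArea(BEF) = -105/2]
2. B_y = 17/4  [BF · CE = 85/4 ∩ 2·signedArea(BEF) = -105/2]
   → B = (-23/2, 17/4)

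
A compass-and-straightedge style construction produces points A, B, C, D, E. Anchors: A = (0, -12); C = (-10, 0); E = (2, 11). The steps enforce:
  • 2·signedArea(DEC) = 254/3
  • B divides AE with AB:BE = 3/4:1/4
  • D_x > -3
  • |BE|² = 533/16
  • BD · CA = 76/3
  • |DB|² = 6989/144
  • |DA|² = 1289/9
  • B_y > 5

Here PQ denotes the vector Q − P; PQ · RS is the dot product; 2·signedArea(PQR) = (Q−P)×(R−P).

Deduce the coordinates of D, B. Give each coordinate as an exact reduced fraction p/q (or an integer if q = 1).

1. D_x = -8/3  [line 11·x + -12·y + 76/3 = 0 ∩ |DA|² = 1289/9]
2. D_y = -1/3  [line 11·x + -12·y + 76/3 = 0 ∩ |DA|² = 1289/9]
   → D = (-8/3, -1/3)
3. B_x = 3/2  [B divides AE with AB:BE = 3/4:1/4]
4. B_y = 21/4  [B divides AE with AB:BE = 3/4:1/4]
   → B = (3/2, 21/4)

B = (3/2, 21/4)
D = (-8/3, -1/3)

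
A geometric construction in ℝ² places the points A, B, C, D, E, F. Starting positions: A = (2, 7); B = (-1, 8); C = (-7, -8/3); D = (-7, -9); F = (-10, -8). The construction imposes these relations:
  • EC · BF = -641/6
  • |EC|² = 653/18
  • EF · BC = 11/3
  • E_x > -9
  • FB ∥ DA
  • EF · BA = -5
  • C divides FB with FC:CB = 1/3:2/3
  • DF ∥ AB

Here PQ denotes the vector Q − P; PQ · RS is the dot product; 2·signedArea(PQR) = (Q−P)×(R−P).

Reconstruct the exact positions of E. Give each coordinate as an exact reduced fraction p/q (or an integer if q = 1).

E = (-17/2, -17/2)

1. E_x = -17/2  [EF · BC = 11/3 ∩ EF · BA = -5]
2. E_y = -17/2  [EF · BC = 11/3 ∩ EF · BA = -5]
   → E = (-17/2, -17/2)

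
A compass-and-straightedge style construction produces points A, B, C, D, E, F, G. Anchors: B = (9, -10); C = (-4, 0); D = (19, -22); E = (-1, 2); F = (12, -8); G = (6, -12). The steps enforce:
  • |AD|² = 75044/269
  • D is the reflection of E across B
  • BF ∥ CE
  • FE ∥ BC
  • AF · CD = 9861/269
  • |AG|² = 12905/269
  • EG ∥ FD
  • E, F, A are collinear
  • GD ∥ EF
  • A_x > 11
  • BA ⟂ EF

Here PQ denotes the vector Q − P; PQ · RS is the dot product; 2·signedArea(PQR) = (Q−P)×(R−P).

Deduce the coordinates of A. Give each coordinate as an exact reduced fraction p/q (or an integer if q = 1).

1. A_x = 2981/269  [E, F, A are collinear ∩ BA ⟂ EF]
2. A_y = -1962/269  [E, F, A are collinear ∩ BA ⟂ EF]
   → A = (2981/269, -1962/269)

A = (2981/269, -1962/269)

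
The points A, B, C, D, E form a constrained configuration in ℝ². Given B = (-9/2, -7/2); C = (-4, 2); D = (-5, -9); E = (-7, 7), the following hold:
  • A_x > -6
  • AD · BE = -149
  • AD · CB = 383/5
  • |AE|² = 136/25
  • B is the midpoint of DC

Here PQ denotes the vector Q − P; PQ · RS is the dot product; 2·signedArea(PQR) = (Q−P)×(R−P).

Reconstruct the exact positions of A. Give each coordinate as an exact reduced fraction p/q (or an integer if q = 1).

A = (-29/5, 5)

1. A_x = -29/5  [AD · BE = -149 ∩ AD · CB = 383/5]
2. A_y = 5  [AD · BE = -149 ∩ AD · CB = 383/5]
   → A = (-29/5, 5)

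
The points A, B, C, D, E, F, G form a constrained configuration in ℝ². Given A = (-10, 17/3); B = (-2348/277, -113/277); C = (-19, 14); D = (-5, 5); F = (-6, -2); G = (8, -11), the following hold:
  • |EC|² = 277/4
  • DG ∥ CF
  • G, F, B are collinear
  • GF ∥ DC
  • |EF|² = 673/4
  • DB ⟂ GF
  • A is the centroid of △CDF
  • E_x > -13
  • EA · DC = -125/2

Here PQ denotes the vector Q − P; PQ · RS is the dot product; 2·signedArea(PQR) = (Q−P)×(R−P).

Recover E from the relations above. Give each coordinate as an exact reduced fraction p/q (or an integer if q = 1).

E = (-12, 19/2)

1. E_x = -12  [line 14·x + -9·y + 507/2 = 0 ∩ |EC|² = 277/4]
2. E_y = 19/2  [line 14·x + -9·y + 507/2 = 0 ∩ |EC|² = 277/4]
   → E = (-12, 19/2)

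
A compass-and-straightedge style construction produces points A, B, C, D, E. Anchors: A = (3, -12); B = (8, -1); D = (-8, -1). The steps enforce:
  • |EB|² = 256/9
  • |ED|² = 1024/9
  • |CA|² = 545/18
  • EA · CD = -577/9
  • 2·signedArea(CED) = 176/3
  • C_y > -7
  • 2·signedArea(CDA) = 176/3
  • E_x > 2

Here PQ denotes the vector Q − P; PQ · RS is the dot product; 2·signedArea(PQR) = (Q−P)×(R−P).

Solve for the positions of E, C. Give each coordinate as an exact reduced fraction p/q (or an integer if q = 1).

1. C_x = 17/6  [line 11·x + 11·y + 121/3 = 0 ∩ |CA|² = 545/18]
2. C_y = -13/2  [line 11·x + 11·y + 121/3 = 0 ∩ |CA|² = 545/18]
   → C = (17/6, -13/2)
3. E_x = 8/3  [EA · CD = -577/9 ∩ 2·signedArea(CED) = 176/3]
4. E_y = -1  [EA · CD = -577/9 ∩ 2·signedArea(CED) = 176/3]
   → E = (8/3, -1)

C = (17/6, -13/2)
E = (8/3, -1)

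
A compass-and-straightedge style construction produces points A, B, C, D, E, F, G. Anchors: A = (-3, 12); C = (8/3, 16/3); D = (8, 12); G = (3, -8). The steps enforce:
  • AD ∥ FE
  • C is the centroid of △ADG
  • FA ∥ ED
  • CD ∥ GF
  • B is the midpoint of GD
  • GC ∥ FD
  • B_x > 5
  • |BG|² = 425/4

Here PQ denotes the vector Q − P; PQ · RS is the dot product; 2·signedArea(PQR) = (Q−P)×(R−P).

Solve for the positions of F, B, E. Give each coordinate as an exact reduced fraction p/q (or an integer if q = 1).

1. F_x = 25/3  [GC ∥ FD ∩ CD ∥ GF]
2. F_y = -4/3  [GC ∥ FD ∩ CD ∥ GF]
   → F = (25/3, -4/3)
3. B_x = 11/2  [B is the midpoint of GD]
4. B_y = 2  [B is the midpoint of GD]
   → B = (11/2, 2)
5. E_x = 58/3  [FA ∥ ED ∩ AD ∥ FE]
6. E_y = -4/3  [FA ∥ ED ∩ AD ∥ FE]
   → E = (58/3, -4/3)

B = (11/2, 2)
E = (58/3, -4/3)
F = (25/3, -4/3)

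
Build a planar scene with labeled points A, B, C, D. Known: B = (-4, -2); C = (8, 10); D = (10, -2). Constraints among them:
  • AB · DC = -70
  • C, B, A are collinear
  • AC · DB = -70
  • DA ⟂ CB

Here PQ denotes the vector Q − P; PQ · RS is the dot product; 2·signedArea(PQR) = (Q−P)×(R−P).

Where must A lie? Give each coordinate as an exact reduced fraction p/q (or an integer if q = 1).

A = (3, 5)

1. A_x = 3  [C, B, A are collinear ∩ DA ⟂ CB]
2. A_y = 5  [C, B, A are collinear ∩ DA ⟂ CB]
   → A = (3, 5)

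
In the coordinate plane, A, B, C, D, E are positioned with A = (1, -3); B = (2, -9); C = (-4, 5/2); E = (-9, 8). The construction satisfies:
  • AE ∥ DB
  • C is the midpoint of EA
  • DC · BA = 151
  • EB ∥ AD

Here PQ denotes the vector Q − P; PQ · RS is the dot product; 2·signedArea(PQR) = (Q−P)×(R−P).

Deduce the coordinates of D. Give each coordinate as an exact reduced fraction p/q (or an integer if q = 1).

1. D_x = 12  [AE ∥ DB ∩ EB ∥ AD]
2. D_y = -20  [AE ∥ DB ∩ EB ∥ AD]
   → D = (12, -20)

D = (12, -20)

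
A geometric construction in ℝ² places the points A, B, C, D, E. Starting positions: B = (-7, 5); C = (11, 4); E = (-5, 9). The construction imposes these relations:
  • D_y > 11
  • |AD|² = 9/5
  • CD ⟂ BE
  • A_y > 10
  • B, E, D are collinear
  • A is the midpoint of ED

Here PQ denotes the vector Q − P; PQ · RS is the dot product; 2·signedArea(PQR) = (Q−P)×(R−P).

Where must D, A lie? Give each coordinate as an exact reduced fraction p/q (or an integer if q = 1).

A = (-22/5, 51/5)
D = (-19/5, 57/5)

1. D_x = -19/5  [B, E, D are collinear ∩ CD ⟂ BE]
2. D_y = 57/5  [B, E, D are collinear ∩ CD ⟂ BE]
   → D = (-19/5, 57/5)
3. A_x = -22/5  [A is the midpoint of ED]
4. A_y = 51/5  [A is the midpoint of ED]
   → A = (-22/5, 51/5)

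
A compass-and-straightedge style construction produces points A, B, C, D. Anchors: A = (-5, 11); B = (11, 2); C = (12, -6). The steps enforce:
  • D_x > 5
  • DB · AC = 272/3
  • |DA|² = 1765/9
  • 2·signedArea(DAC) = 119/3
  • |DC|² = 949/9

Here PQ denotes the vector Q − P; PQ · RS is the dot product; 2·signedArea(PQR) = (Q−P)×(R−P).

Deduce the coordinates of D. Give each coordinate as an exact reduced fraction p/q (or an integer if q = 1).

1. D_x = 6  [2·signedArea(DAC) = 119/3 ∩ DB · AC = 272/3]
2. D_y = 7/3  [2·signedArea(DAC) = 119/3 ∩ DB · AC = 272/3]
   → D = (6, 7/3)

D = (6, 7/3)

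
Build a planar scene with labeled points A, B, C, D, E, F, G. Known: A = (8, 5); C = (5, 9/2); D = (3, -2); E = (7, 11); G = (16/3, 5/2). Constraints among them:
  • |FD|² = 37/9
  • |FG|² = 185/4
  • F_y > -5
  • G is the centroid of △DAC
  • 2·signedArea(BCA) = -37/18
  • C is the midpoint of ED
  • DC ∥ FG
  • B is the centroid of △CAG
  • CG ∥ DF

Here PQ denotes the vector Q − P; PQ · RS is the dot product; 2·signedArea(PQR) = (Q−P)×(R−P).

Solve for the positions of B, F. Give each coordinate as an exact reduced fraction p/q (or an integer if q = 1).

1. B_x = 55/9  [B is the centroid of △CAG]
2. B_y = 4  [B is the centroid of △CAG]
   → B = (55/9, 4)
3. F_x = 10/3  [DC ∥ FG ∩ CG ∥ DF]
4. F_y = -4  [DC ∥ FG ∩ CG ∥ DF]
   → F = (10/3, -4)

B = (55/9, 4)
F = (10/3, -4)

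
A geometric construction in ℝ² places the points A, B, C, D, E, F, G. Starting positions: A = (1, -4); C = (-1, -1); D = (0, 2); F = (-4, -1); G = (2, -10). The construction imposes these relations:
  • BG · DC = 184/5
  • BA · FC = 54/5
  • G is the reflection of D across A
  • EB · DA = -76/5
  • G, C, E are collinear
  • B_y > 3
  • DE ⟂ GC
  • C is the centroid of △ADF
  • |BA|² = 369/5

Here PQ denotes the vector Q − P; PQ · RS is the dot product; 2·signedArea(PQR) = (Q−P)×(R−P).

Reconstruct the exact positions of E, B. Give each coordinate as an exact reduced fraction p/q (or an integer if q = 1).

1. E_x = -9/5  [G, C, E are collinear ∩ DE ⟂ GC]
2. E_y = 7/5  [G, C, E are collinear ∩ DE ⟂ GC]
   → E = (-9/5, 7/5)
3. B_x = -13/5  [BG · DC = 184/5 ∩ EB · DA = -76/5]
4. B_y = 19/5  [BG · DC = 184/5 ∩ EB · DA = -76/5]
   → B = (-13/5, 19/5)

B = (-13/5, 19/5)
E = (-9/5, 7/5)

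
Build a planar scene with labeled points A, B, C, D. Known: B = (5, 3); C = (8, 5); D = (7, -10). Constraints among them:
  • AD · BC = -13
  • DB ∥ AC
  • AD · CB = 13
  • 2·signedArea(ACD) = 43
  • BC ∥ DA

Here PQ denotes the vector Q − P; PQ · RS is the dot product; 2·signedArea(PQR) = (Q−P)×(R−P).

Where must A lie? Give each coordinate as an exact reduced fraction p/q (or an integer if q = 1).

1. A_x = 10  [DB ∥ AC ∩ BC ∥ DA]
2. A_y = -8  [DB ∥ AC ∩ BC ∥ DA]
   → A = (10, -8)

A = (10, -8)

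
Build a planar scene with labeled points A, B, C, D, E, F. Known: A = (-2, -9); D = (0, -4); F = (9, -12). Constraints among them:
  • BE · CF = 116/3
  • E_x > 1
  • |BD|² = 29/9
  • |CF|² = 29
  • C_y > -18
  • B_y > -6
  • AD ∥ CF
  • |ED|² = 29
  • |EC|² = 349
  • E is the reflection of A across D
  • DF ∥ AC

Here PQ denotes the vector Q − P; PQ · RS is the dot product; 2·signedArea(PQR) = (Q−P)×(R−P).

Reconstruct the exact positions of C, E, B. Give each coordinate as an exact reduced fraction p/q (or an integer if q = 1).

B = (-2/3, -17/3)
C = (7, -17)
E = (2, 1)

1. C_x = 7  [AD ∥ CF ∩ DF ∥ AC]
2. C_y = -17  [AD ∥ CF ∩ DF ∥ AC]
   → C = (7, -17)
3. E_x = 2  [E is the reflection of A across D]
4. E_y = 1  [E is the reflection of A across D]
   → E = (2, 1)
5. B_x = -2/3  [line -2·x + -5·y + -89/3 = 0 ∩ |BD|² = 29/9]
6. B_y = -17/3  [line -2·x + -5·y + -89/3 = 0 ∩ |BD|² = 29/9]
   → B = (-2/3, -17/3)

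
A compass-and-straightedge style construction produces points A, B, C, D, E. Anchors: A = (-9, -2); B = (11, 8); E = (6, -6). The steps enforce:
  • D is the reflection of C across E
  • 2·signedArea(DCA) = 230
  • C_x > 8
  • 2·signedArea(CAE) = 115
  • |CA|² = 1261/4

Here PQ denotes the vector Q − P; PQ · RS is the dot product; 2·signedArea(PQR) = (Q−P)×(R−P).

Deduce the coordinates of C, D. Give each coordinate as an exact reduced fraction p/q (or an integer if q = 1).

C = (17/2, 1)
D = (7/2, -13)

1. C_x = 17/2  [line 4·x + 15·y + -49 = 0 ∩ |CA|² = 1261/4]
2. C_y = 1  [line 4·x + 15·y + -49 = 0 ∩ |CA|² = 1261/4]
   → C = (17/2, 1)
3. D_x = 7/2  [D is the reflection of C across E]
4. D_y = -13  [D is the reflection of C across E]
   → D = (7/2, -13)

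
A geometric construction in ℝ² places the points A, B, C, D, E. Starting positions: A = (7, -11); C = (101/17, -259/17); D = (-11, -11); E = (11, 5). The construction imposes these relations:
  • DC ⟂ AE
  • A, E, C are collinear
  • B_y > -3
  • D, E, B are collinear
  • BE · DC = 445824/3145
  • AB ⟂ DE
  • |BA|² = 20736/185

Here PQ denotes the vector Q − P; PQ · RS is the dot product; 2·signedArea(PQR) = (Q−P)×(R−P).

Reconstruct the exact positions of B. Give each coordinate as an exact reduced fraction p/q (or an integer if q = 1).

1. B_x = 143/185  [D, E, B are collinear ∩ AB ⟂ DE]
2. B_y = -451/185  [D, E, B are collinear ∩ AB ⟂ DE]
   → B = (143/185, -451/185)

B = (143/185, -451/185)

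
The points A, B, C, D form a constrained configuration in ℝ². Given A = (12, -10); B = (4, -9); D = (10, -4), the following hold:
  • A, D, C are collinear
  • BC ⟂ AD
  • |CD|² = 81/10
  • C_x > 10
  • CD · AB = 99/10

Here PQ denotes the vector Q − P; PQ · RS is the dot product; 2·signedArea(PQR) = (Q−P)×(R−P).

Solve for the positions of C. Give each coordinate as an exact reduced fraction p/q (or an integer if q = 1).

C = (109/10, -67/10)

1. C_x = 109/10  [A, D, C are collinear ∩ BC ⟂ AD]
2. C_y = -67/10  [A, D, C are collinear ∩ BC ⟂ AD]
   → C = (109/10, -67/10)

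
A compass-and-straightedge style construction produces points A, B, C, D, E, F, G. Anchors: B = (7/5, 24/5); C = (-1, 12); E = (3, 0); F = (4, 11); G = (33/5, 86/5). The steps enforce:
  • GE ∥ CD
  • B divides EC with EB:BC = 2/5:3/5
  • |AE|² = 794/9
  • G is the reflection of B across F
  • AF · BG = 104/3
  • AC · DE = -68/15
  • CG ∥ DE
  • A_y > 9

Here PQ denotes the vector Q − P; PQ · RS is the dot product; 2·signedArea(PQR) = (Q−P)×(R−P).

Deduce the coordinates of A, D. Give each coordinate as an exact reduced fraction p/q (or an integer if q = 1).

A = (22/15, 139/15)
D = (-23/5, -26/5)

1. A_x = 22/15  [line -26/5·x + -62/5·y + 1838/15 = 0 ∩ |AE|² = 794/9]
2. A_y = 139/15  [line -26/5·x + -62/5·y + 1838/15 = 0 ∩ |AE|² = 794/9]
   → A = (22/15, 139/15)
3. D_x = -23/5  [CG ∥ DE ∩ GE ∥ CD]
4. D_y = -26/5  [CG ∥ DE ∩ GE ∥ CD]
   → D = (-23/5, -26/5)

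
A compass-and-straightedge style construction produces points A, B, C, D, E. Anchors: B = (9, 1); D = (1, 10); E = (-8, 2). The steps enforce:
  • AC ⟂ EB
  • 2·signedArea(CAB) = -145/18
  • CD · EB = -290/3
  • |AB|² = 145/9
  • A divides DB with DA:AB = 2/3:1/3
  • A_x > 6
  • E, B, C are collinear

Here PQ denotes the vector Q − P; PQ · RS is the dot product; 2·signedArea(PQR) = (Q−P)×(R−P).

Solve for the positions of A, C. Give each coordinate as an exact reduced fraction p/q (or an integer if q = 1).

1. A_x = 19/3  [A divides DB with DA:AB = 2/3:1/3]
2. A_y = 4  [A divides DB with DA:AB = 2/3:1/3]
   → A = (19/3, 4)
3. C_x = 37/6  [E, B, C are collinear ∩ AC ⟂ EB]
4. C_y = 7/6  [E, B, C are collinear ∩ AC ⟂ EB]
   → C = (37/6, 7/6)

A = (19/3, 4)
C = (37/6, 7/6)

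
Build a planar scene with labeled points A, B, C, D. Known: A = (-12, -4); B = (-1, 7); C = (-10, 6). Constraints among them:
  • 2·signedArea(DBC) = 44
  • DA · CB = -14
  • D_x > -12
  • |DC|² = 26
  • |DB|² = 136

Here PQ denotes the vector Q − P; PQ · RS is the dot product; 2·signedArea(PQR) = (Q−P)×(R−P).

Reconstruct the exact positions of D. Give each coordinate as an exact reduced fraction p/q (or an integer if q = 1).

D = (-11, 1)

1. D_x = -11  [2·signedArea(DBC) = 44 ∩ DA · CB = -14]
2. D_y = 1  [2·signedArea(DBC) = 44 ∩ DA · CB = -14]
   → D = (-11, 1)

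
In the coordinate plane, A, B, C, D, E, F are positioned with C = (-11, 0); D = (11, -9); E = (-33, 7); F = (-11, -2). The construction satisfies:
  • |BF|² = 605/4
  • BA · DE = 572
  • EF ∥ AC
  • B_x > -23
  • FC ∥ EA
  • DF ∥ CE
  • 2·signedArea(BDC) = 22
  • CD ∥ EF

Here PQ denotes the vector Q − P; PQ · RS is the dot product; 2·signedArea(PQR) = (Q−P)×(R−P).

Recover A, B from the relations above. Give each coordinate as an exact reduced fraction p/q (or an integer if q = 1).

1. A_x = -33  [EF ∥ AC ∩ FC ∥ EA]
2. A_y = 9  [EF ∥ AC ∩ FC ∥ EA]
   → A = (-33, 9)
3. B_x = -22  [2·signedArea(BDC) = 22 ∩ BA · DE = 572]
4. B_y = 7/2  [2·signedArea(BDC) = 22 ∩ BA · DE = 572]
   → B = (-22, 7/2)

A = (-33, 9)
B = (-22, 7/2)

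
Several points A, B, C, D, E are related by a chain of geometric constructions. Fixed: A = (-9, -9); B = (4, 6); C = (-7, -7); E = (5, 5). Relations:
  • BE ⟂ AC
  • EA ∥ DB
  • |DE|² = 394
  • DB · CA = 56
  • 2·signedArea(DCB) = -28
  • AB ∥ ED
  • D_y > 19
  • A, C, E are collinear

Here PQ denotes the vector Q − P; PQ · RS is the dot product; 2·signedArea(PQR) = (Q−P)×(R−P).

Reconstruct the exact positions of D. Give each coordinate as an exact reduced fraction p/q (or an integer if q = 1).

1. D_x = 18  [EA ∥ DB ∩ AB ∥ ED]
2. D_y = 20  [EA ∥ DB ∩ AB ∥ ED]
   → D = (18, 20)

D = (18, 20)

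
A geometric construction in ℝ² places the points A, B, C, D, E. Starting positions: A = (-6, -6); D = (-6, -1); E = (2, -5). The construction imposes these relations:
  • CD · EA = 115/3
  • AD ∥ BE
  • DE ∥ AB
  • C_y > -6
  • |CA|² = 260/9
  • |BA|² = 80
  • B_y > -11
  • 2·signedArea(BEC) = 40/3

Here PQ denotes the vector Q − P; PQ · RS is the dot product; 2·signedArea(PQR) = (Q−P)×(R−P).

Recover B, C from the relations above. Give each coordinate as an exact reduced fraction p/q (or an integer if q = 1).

B = (2, -10)
C = (-2/3, -16/3)

1. B_x = 2  [AD ∥ BE ∩ DE ∥ AB]
2. B_y = -10  [AD ∥ BE ∩ DE ∥ AB]
   → B = (2, -10)
3. C_x = -2/3  [CD · EA = 115/3 ∩ 2·signedArea(BEC) = 40/3]
4. C_y = -16/3  [CD · EA = 115/3 ∩ 2·signedArea(BEC) = 40/3]
   → C = (-2/3, -16/3)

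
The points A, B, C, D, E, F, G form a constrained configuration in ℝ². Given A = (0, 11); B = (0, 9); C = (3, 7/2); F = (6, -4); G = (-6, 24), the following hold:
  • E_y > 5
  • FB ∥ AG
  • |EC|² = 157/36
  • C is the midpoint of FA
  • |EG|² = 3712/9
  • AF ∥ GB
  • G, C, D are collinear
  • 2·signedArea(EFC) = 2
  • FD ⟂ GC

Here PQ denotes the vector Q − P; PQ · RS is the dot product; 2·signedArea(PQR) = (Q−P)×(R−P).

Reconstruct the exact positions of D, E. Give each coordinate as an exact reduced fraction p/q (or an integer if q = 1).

1. D_x = 12522/2005  [G, C, D are collinear ∩ FD ⟂ GC]
2. D_y = -7804/2005  [G, C, D are collinear ∩ FD ⟂ GC]
   → D = (12522/2005, -7804/2005)
3. E_x = 2  [line -15/2·x + -3·y + 31 = 0 ∩ |EC|² = 157/36]
4. E_y = 16/3  [line -15/2·x + -3·y + 31 = 0 ∩ |EC|² = 157/36]
   → E = (2, 16/3)

D = (12522/2005, -7804/2005)
E = (2, 16/3)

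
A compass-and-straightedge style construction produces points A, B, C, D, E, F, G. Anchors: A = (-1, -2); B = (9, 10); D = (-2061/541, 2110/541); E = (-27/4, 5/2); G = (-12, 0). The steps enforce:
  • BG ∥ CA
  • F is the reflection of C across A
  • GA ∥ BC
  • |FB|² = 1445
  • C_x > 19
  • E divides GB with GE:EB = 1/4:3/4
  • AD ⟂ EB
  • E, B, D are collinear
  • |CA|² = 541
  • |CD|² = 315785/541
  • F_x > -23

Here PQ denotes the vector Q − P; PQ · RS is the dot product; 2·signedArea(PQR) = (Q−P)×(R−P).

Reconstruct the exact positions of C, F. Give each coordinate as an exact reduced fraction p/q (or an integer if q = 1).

1. C_x = 20  [BG ∥ CA ∩ GA ∥ BC]
2. C_y = 8  [BG ∥ CA ∩ GA ∥ BC]
   → C = (20, 8)
3. F_x = -22  [F is the reflection of C across A]
4. F_y = -12  [F is the reflection of C across A]
   → F = (-22, -12)

C = (20, 8)
F = (-22, -12)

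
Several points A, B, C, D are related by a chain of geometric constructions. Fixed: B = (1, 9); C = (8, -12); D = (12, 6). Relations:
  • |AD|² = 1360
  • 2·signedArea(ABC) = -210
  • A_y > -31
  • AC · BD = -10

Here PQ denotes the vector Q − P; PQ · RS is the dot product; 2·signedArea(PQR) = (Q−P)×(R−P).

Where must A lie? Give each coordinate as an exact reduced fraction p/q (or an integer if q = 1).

A = (4, -30)

1. A_x = 4  [2·signedArea(ABC) = -210 ∩ AC · BD = -10]
2. A_y = -30  [2·signedArea(ABC) = -210 ∩ AC · BD = -10]
   → A = (4, -30)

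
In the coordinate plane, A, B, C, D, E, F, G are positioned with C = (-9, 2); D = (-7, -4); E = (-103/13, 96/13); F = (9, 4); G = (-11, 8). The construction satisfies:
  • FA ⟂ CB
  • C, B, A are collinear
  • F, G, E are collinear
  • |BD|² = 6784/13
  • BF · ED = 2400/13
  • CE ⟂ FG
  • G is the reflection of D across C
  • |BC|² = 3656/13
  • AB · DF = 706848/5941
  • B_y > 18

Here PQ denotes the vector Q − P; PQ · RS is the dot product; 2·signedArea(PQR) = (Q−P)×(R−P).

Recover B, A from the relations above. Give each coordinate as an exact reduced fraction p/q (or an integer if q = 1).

A = (-53351/5941, 24744/5941)
B = (-115/13, 244/13)

1. B_x = -115/13  [line -12/13·x + 148/13·y + -2884/13 = 0 ∩ |BD|² = 6784/13]
2. B_y = 244/13  [line -12/13·x + 148/13·y + -2884/13 = 0 ∩ |BD|² = 6784/13]
   → B = (-115/13, 244/13)
3. A_x = -53351/5941  [C, B, A are collinear ∩ FA ⟂ CB]
4. A_y = 24744/5941  [C, B, A are collinear ∩ FA ⟂ CB]
   → A = (-53351/5941, 24744/5941)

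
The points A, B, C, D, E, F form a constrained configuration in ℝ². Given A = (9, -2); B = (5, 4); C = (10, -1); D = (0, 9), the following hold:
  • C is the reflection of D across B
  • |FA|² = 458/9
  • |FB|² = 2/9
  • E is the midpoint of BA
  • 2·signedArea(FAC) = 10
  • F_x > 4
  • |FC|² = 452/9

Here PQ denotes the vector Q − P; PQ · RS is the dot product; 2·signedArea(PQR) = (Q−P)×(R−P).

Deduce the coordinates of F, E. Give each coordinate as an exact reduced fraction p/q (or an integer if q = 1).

E = (7, 1)
F = (14/3, 11/3)

1. F_x = 14/3  [line -1·x + 1·y + 1 = 0 ∩ |FA|² = 458/9]
2. F_y = 11/3  [line -1·x + 1·y + 1 = 0 ∩ |FA|² = 458/9]
   → F = (14/3, 11/3)
3. E_x = 7  [E is the midpoint of BA]
4. E_y = 1  [E is the midpoint of BA]
   → E = (7, 1)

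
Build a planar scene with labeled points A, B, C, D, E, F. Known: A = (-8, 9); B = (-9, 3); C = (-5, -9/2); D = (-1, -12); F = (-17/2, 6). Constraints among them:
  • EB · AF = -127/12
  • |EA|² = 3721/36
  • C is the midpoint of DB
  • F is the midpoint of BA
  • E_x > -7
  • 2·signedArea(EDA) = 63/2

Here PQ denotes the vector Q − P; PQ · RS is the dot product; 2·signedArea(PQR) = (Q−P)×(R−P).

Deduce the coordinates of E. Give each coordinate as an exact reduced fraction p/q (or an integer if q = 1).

E = (-37/6, -1)

1. E_x = -37/6  [EB · AF = -127/12 ∩ 2·signedArea(EDA) = 63/2]
2. E_y = -1  [EB · AF = -127/12 ∩ 2·signedArea(EDA) = 63/2]
   → E = (-37/6, -1)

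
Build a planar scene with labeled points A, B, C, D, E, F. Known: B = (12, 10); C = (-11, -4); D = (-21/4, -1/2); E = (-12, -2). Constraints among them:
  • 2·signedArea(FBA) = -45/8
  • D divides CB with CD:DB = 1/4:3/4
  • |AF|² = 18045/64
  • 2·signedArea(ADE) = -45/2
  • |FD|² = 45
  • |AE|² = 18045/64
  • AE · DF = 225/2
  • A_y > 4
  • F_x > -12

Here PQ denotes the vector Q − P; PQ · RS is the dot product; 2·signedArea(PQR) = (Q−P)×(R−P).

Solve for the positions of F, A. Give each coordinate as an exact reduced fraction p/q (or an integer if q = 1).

A = (27/8, 19/4)
F = (-45/4, -7/2)

1. A_x = 27/8  [line 3/2·x + -27/4·y + 27 = 0 ∩ |AE|² = 18045/64]
2. A_y = 19/4  [line 3/2·x + -27/4·y + 27 = 0 ∩ |AE|² = 18045/64]
   → A = (27/8, 19/4)
3. F_x = -45/4  [2·signedArea(FBA) = -45/8 ∩ AE · DF = 225/2]
4. F_y = -7/2  [2·signedArea(FBA) = -45/8 ∩ AE · DF = 225/2]
   → F = (-45/4, -7/2)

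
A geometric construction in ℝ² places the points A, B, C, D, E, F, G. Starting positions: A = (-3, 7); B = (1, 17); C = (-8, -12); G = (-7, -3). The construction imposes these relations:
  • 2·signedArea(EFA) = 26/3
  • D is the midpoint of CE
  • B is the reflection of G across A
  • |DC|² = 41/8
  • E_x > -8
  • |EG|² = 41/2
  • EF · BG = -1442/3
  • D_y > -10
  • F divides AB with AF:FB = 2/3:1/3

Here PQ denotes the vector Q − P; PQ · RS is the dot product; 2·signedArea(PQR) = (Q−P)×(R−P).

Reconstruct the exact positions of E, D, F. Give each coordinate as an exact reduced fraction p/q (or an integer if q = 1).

1. F_x = -1/3  [F divides AB with AF:FB = 2/3:1/3]
2. F_y = 41/3  [F divides AB with AF:FB = 2/3:1/3]
   → F = (-1/3, 41/3)
3. E_x = -15/2  [EF · BG = -1442/3 ∩ 2·signedArea(EFA) = 26/3]
4. E_y = -15/2  [EF · BG = -1442/3 ∩ 2·signedArea(EFA) = 26/3]
   → E = (-15/2, -15/2)
5. D_x = -31/4  [D is the midpoint of CE]
6. D_y = -39/4  [D is the midpoint of CE]
   → D = (-31/4, -39/4)

D = (-31/4, -39/4)
E = (-15/2, -15/2)
F = (-1/3, 41/3)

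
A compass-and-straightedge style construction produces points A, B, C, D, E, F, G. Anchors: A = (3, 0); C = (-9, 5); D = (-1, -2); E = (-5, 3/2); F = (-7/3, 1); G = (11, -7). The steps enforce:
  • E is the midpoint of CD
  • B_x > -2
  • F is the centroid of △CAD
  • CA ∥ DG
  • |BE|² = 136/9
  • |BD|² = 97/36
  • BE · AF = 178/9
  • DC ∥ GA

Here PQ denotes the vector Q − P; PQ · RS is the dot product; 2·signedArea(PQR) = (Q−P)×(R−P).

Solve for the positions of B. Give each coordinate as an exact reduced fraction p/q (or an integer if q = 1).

B = (-5/3, -1/2)

1. B_x = -5/3  [line 16/3·x + -1·y + 151/18 = 0 ∩ |BD|² = 97/36]
2. B_y = -1/2  [line 16/3·x + -1·y + 151/18 = 0 ∩ |BD|² = 97/36]
   → B = (-5/3, -1/2)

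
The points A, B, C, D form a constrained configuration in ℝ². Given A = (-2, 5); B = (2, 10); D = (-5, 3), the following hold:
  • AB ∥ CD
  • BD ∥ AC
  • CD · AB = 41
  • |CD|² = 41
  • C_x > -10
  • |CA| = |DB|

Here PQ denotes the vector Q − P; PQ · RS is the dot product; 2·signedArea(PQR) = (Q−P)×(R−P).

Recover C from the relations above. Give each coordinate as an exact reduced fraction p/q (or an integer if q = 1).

1. C_x = -9  [AB ∥ CD ∩ BD ∥ AC]
2. C_y = -2  [AB ∥ CD ∩ BD ∥ AC]
   → C = (-9, -2)

C = (-9, -2)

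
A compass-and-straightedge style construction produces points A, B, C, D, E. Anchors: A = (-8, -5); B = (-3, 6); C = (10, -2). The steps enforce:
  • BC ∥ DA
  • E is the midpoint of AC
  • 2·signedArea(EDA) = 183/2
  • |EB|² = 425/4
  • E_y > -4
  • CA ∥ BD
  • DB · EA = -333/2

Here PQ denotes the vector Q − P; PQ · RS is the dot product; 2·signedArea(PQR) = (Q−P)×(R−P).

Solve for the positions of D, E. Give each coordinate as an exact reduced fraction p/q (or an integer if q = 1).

D = (-21, 3)
E = (1, -7/2)

1. D_x = -21  [BC ∥ DA ∩ CA ∥ BD]
2. D_y = 3  [BC ∥ DA ∩ CA ∥ BD]
   → D = (-21, 3)
3. E_x = 1  [E is the midpoint of AC]
4. E_y = -7/2  [E is the midpoint of AC]
   → E = (1, -7/2)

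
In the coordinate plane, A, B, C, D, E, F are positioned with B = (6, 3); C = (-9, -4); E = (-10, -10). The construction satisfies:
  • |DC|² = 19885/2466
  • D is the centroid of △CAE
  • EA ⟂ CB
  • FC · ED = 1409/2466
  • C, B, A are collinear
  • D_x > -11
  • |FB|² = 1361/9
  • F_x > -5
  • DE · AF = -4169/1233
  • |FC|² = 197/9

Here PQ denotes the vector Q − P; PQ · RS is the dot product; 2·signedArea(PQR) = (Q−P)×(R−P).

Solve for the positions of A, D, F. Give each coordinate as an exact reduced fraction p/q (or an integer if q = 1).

A = (-3321/274, -1495/274)
D = (-8527/822, -1777/274)
F = (-13/3, -11/3)

1. A_x = -3321/274  [C, B, A are collinear ∩ EA ⟂ CB]
2. A_y = -1495/274  [C, B, A are collinear ∩ EA ⟂ CB]
   → A = (-3321/274, -1495/274)
3. D_x = -8527/822  [D is the centroid of △CAE]
4. D_y = -1777/274  [D is the centroid of △CAE]
   → D = (-8527/822, -1777/274)
5. F_x = -13/3  [line 307/822·x + -963/274·y + -13894/1233 = 0 ∩ |FC|² = 197/9]
6. F_y = -11/3  [line 307/822·x + -963/274·y + -13894/1233 = 0 ∩ |FC|² = 197/9]
   → F = (-13/3, -11/3)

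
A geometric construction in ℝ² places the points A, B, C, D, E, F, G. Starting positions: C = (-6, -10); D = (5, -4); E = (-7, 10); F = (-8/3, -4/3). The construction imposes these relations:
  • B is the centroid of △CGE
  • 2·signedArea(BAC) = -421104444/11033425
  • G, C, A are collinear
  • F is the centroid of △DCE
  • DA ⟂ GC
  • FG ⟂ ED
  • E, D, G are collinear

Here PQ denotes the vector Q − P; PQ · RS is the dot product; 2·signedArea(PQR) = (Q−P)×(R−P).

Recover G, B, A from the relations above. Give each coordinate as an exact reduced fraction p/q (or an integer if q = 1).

1. G_x = 37/85  [E, D, G are collinear ∩ FG ⟂ ED]
2. G_y = 338/255  [E, D, G are collinear ∩ FG ⟂ ED]
   → G = (37/85, 338/255)
3. B_x = -356/85  [B is the centroid of △CGE]
4. B_y = 338/765  [B is the centroid of △CGE]
   → B = (-356/85, 338/765)
5. A_x = -8143611/11033425  [G, C, A are collinear ∩ DA ⟂ GC]
6. A_y = -8159698/11033425  [G, C, A are collinear ∩ DA ⟂ GC]
   → A = (-8143611/11033425, -8159698/11033425)

A = (-8143611/11033425, -8159698/11033425)
B = (-356/85, 338/765)
G = (37/85, 338/255)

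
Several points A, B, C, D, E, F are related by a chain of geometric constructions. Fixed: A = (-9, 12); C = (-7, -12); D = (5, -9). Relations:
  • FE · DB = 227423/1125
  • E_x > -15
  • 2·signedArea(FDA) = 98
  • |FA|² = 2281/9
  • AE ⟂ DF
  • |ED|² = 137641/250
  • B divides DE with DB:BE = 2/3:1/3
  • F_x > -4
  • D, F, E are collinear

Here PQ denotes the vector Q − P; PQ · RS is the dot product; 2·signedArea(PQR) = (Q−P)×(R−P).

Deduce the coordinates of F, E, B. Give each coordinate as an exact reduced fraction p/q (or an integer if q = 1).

1. F_x = -11/3  [line -21·x + -14·y + -119 = 0 ∩ |FA|² = 2281/9]
2. F_y = -3  [line -21·x + -14·y + -119 = 0 ∩ |FA|² = 2281/9]
   → F = (-11/3, -3)
3. E_x = -3573/250  [D, F, E are collinear ∩ AE ⟂ DF]
4. E_y = 1089/250  [D, F, E are collinear ∩ AE ⟂ DF]
   → E = (-3573/250, 1089/250)
5. B_x = -2948/375  [FE · DB = 227423/1125 ∩ B divides DE with DB:BE = 2/3:1/3]
6. B_y = -12/125  [FE · DB = 227423/1125 ∩ B divides DE with DB:BE = 2/3:1/3]
   → B = (-2948/375, -12/125)

B = (-2948/375, -12/125)
E = (-3573/250, 1089/250)
F = (-11/3, -3)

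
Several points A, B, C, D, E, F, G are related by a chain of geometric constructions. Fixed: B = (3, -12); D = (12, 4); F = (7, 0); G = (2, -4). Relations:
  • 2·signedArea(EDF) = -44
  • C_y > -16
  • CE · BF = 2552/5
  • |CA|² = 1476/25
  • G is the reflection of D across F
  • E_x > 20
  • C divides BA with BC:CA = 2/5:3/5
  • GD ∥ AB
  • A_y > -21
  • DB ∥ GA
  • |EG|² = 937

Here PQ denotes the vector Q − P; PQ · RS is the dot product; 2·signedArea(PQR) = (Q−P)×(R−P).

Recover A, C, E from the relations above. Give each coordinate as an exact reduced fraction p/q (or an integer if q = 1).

A = (-7, -20)
C = (-1, -76/5)
E = (21, 20)

1. A_x = -7  [GD ∥ AB ∩ DB ∥ GA]
2. A_y = -20  [GD ∥ AB ∩ DB ∥ GA]
   → A = (-7, -20)
3. C_x = -1  [C divides BA with BC:CA = 2/5:3/5]
4. C_y = -76/5  [C divides BA with BC:CA = 2/5:3/5]
   → C = (-1, -76/5)
5. E_x = 21  [2·signedArea(EDF) = -44 ∩ CE · BF = 2552/5]
6. E_y = 20  [2·signedArea(EDF) = -44 ∩ CE · BF = 2552/5]
   → E = (21, 20)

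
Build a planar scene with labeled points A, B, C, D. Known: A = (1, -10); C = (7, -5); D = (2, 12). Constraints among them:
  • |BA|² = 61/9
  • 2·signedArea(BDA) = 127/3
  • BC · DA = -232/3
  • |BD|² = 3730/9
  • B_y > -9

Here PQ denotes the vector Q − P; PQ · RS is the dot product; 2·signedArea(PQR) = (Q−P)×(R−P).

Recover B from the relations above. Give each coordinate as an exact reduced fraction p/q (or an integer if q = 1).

B = (3, -25/3)

1. B_x = 3  [2·signedArea(BDA) = 127/3 ∩ BC · DA = -232/3]
2. B_y = -25/3  [2·signedArea(BDA) = 127/3 ∩ BC · DA = -232/3]
   → B = (3, -25/3)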